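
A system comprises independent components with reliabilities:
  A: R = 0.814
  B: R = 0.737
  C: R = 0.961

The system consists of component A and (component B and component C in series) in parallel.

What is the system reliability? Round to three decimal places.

0.946

Series (B and C): 0.73700 × 0.96100 = 0.70826
Parallel (A and [0.70826]): 1 − (1 − 0.81400)(1 − 0.70826) = 0.946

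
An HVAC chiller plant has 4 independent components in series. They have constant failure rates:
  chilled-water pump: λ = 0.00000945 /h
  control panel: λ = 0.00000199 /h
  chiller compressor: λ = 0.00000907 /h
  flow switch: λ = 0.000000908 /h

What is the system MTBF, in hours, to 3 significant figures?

Series of exponential components: λ_sys = Σ λ_i
λ_sys = 0.00000945 + 0.00000199 + 0.00000907 + 0.000000908 = 2.1418e-05 /h
MTBF = 1 / λ_sys = 46700 h

46700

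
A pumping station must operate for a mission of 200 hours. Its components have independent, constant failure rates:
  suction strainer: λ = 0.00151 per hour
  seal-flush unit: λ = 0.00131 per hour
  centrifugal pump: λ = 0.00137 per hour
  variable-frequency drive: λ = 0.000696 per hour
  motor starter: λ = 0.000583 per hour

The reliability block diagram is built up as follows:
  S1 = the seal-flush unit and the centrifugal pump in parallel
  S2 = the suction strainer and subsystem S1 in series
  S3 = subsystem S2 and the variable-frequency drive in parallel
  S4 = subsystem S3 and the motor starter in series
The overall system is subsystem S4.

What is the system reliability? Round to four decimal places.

R(suction strainer) = exp(−0.00151 × 200) = 0.739338
R(seal-flush unit) = exp(−0.00131 × 200) = 0.769511
R(centrifugal pump) = exp(−0.00137 × 200) = 0.760332
R(variable-frequency drive) = exp(−0.000696 × 200) = 0.870054
R(motor starter) = exp(−0.000583 × 200) = 0.889941
Parallel (seal-flush unit and centrifugal pump): 1 − (1 − 0.769511)(1 − 0.760332) = 0.944759
Series (suction strainer and [0.944759]): 0.739338 × 0.944759 = 0.698496
Parallel ([0.698496] and variable-frequency drive): 1 − (1 − 0.698496)(1 − 0.870054) = 0.960821
Series ([0.960821] and motor starter): 0.960821 × 0.889941 = 0.8551

0.8551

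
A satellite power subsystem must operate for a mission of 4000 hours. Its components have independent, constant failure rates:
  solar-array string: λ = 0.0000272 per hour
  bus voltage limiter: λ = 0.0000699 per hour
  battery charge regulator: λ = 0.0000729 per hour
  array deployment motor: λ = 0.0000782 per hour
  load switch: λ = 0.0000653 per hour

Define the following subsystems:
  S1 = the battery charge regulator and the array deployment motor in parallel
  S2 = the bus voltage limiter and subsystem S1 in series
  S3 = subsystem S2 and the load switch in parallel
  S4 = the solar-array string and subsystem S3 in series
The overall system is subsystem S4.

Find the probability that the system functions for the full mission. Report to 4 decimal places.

0.8360

R(solar-array string) = exp(−0.0000272 × 4000) = 0.896910
R(bus voltage limiter) = exp(−0.0000699 × 4000) = 0.756086
R(battery charge regulator) = exp(−0.0000729 × 4000) = 0.747067
R(array deployment motor) = exp(−0.0000782 × 4000) = 0.731396
R(load switch) = exp(−0.0000653 × 4000) = 0.770127
Parallel (battery charge regulator and array deployment motor): 1 − (1 − 0.747067)(1 − 0.731396) = 0.932061
Series (bus voltage limiter and [0.932061]): 0.756086 × 0.932061 = 0.704718
Parallel ([0.704718] and load switch): 1 − (1 − 0.704718)(1 − 0.770127) = 0.932123
Series (solar-array string and [0.932123]): 0.896910 × 0.932123 = 0.8360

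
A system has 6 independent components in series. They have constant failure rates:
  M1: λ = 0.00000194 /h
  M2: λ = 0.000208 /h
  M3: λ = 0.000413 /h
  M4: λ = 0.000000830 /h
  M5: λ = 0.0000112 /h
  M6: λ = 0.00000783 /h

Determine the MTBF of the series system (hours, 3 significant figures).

Series of exponential components: λ_sys = Σ λ_i
λ_sys = 0.00000194 + 0.000208 + 0.000413 + 0.000000830 + 0.0000112 + 0.00000783 = 6.4280e-04 /h
MTBF = 1 / λ_sys = 1560 h

1560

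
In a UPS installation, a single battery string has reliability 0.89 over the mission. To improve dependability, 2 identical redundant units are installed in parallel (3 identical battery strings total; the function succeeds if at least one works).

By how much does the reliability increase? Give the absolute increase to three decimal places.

0.109

R_before = 0.89
R_after = 1 − (1 − 0.89)^3 = 0.999
ΔR = 0.999 − 0.89 = 0.109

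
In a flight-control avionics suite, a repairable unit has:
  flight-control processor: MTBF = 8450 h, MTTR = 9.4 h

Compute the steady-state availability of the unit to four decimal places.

A(flight-control processor) = MTBF/(MTBF+MTTR) = 8450/(8450+9.4) = 0.9989

0.9989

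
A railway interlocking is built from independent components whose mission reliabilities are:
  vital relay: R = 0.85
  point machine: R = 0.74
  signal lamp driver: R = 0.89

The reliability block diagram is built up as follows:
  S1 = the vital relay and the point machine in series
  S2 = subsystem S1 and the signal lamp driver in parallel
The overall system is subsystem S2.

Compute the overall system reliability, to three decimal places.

Series (vital relay and point machine): 0.85000 × 0.74000 = 0.62900
Parallel ([0.62900] and signal lamp driver): 1 − (1 − 0.62900)(1 − 0.89000) = 0.959

0.959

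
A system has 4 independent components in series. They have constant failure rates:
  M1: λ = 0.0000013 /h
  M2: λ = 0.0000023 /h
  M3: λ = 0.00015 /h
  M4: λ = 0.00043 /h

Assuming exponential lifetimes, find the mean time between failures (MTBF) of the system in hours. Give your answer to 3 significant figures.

Series of exponential components: λ_sys = Σ λ_i
λ_sys = 0.0000013 + 0.0000023 + 0.00015 + 0.00043 = 5.8360e-04 /h
MTBF = 1 / λ_sys = 1710 h

1710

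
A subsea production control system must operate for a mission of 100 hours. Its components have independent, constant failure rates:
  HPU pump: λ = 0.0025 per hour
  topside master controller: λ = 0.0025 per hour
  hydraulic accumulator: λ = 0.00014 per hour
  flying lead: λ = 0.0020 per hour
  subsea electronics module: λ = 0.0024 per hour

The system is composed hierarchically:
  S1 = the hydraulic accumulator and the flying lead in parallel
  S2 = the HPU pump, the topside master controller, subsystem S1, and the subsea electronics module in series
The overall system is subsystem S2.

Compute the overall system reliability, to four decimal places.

R(HPU pump) = exp(−0.0025 × 100) = 0.778801
R(topside master controller) = exp(−0.0025 × 100) = 0.778801
R(hydraulic accumulator) = exp(−0.00014 × 100) = 0.986098
R(flying lead) = exp(−0.0020 × 100) = 0.818731
R(subsea electronics module) = exp(−0.0024 × 100) = 0.786628
Parallel (hydraulic accumulator and flying lead): 1 − (1 − 0.986098)(1 − 0.818731) = 0.997480
Series (HPU pump, topside master controller, [0.997480], and subsea electronics module): 0.778801 × 0.778801 × 0.997480 × 0.786628 = 0.4759

0.4759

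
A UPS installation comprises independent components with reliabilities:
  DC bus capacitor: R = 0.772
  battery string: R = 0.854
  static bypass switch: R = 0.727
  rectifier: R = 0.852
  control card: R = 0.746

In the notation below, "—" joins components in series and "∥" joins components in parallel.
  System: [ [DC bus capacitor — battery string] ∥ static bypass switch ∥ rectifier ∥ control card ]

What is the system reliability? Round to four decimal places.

0.9965

Series (DC bus capacitor and battery string): 0.772000 × 0.854000 = 0.659288
Parallel ([0.659288], static bypass switch, rectifier, and control card): 1 − (1 − 0.659288)(1 − 0.727000)(1 − 0.852000)(1 − 0.746000) = 0.9965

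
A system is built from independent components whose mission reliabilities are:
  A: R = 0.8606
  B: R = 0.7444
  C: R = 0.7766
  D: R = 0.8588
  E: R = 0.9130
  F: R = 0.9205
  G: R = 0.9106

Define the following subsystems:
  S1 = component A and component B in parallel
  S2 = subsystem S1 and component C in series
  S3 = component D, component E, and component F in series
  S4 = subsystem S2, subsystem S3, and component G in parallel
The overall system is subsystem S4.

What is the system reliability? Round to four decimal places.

Parallel (A and B): 1 − (1 − 0.860600)(1 − 0.744400) = 0.964369
Series ([0.964369] and C): 0.964369 × 0.776600 = 0.748929
Series (D, E, and F): 0.858800 × 0.913000 × 0.920500 = 0.721750
Parallel ([0.748929], [0.721750], and G): 1 − (1 − 0.748929)(1 − 0.721750)(1 − 0.910600) = 0.9938

0.9938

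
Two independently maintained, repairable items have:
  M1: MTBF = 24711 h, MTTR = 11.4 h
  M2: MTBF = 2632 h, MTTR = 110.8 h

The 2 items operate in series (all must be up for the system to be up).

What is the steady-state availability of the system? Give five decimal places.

A(M1) = MTBF/(MTBF+MTTR) = 24711/(24711+11.4) = 0.999539
A(M2) = MTBF/(MTBF+MTTR) = 2632/(2632+110.8) = 0.959603
Series availability: 0.999539 × 0.959603 = 0.95916

0.95916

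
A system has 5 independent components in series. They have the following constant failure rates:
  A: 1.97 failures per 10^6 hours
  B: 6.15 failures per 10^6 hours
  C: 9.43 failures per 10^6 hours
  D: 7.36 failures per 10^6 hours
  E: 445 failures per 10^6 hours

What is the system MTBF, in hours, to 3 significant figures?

Series of exponential components: λ_sys = Σ λ_i
λ_sys = 0.00000197 + 0.00000615 + 0.00000943 + 0.00000736 + 0.000445 = 4.6991e-04 /h
MTBF = 1 / λ_sys = 2130 h

2130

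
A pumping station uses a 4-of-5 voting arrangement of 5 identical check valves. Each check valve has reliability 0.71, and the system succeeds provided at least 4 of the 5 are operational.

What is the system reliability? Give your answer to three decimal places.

0.549

R = Σ_{i=4}^{5} C(5,i) p^i (1−p)^{5−i} with p = 0.71
C(5,4)·0.71^4·0.29^1 = 0.36847
C(5,5)·0.71^5·0.29^0 = 0.18042
Sum = 0.549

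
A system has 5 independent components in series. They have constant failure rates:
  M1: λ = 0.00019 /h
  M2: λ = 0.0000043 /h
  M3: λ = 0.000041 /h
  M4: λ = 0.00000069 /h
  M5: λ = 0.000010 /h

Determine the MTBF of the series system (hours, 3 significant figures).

Series of exponential components: λ_sys = Σ λ_i
λ_sys = 0.00019 + 0.0000043 + 0.000041 + 0.00000069 + 0.000010 = 2.4599e-04 /h
MTBF = 1 / λ_sys = 4070 h

4070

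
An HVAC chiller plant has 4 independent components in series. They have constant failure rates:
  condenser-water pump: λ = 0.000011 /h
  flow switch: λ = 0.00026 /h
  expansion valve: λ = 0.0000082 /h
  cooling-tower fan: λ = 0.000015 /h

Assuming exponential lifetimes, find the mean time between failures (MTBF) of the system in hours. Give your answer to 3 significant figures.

Series of exponential components: λ_sys = Σ λ_i
λ_sys = 0.000011 + 0.00026 + 0.0000082 + 0.000015 = 2.9420e-04 /h
MTBF = 1 / λ_sys = 3400 h

3400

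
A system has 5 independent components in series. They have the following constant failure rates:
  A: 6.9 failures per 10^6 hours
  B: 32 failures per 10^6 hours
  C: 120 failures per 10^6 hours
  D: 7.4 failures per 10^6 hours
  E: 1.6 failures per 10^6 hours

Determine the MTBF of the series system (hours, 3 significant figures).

Series of exponential components: λ_sys = Σ λ_i
λ_sys = 0.0000069 + 0.000032 + 0.00012 + 0.0000074 + 0.0000016 = 1.6790e-04 /h
MTBF = 1 / λ_sys = 5960 h

5960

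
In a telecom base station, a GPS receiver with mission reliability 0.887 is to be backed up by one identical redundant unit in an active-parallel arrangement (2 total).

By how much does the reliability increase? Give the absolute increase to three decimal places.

0.100

R_before = 0.887
R_after = 1 − (1 − 0.887)^2 = 0.987
ΔR = 0.987 − 0.887 = 0.100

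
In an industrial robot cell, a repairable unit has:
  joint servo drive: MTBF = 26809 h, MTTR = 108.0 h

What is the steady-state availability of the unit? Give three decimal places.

0.996

A(joint servo drive) = MTBF/(MTBF+MTTR) = 26809/(26809+108.0) = 0.996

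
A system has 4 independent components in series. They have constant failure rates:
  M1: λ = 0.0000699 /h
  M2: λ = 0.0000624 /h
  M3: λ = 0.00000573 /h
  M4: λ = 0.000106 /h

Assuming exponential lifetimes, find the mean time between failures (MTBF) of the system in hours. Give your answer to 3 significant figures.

Series of exponential components: λ_sys = Σ λ_i
λ_sys = 0.0000699 + 0.0000624 + 0.00000573 + 0.000106 = 2.4403e-04 /h
MTBF = 1 / λ_sys = 4100 h

4100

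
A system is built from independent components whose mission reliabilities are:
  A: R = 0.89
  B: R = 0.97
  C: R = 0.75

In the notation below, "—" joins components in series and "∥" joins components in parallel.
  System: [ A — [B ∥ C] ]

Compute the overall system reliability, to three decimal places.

0.883

Parallel (B and C): 1 − (1 − 0.97000)(1 − 0.75000) = 0.99250
Series (A and [0.99250]): 0.89000 × 0.99250 = 0.883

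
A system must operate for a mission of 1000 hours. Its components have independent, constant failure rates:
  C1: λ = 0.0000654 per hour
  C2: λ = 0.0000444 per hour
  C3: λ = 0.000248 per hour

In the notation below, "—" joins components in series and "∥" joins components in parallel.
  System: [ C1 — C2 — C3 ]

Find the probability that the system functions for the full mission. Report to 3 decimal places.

0.699

R(C1) = exp(−0.0000654 × 1000) = 0.93669
R(C2) = exp(−0.0000444 × 1000) = 0.95657
R(C3) = exp(−0.000248 × 1000) = 0.78036
Series (C1, C2, and C3): 0.93669 × 0.95657 × 0.78036 = 0.699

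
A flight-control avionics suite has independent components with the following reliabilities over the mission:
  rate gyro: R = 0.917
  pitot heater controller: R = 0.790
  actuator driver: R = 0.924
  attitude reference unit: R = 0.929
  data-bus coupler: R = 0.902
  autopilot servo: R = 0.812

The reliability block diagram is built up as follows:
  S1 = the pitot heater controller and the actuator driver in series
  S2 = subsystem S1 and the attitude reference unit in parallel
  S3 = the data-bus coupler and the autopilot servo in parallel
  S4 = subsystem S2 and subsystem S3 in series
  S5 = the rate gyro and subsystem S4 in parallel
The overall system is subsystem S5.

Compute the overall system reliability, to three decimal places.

0.997

Series (pitot heater controller and actuator driver): 0.79000 × 0.92400 = 0.72996
Parallel ([0.72996] and attitude reference unit): 1 − (1 − 0.72996)(1 − 0.92900) = 0.98083
Parallel (data-bus coupler and autopilot servo): 1 − (1 − 0.90200)(1 − 0.81200) = 0.98158
Series ([0.98083] and [0.98158]): 0.98083 × 0.98158 = 0.96276
Parallel (rate gyro and [0.96276]): 1 − (1 − 0.91700)(1 − 0.96276) = 0.997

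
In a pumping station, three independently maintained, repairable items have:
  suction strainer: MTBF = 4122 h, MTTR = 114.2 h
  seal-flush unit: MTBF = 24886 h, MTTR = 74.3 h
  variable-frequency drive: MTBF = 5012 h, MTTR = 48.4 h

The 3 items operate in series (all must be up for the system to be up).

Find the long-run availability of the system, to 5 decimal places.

0.96087

A(suction strainer) = MTBF/(MTBF+MTTR) = 4122/(4122+114.2) = 0.973042
A(seal-flush unit) = MTBF/(MTBF+MTTR) = 24886/(24886+74.3) = 0.997023
A(variable-frequency drive) = MTBF/(MTBF+MTTR) = 5012/(5012+48.4) = 0.990436
Series availability: 0.973042 × 0.997023 × 0.990436 = 0.96087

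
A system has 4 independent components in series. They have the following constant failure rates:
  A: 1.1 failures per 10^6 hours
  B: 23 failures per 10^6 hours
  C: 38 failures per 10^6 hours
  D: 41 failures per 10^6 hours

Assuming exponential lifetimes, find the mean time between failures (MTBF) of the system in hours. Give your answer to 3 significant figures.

9700

Series of exponential components: λ_sys = Σ λ_i
λ_sys = 0.0000011 + 0.000023 + 0.000038 + 0.000041 = 1.0310e-04 /h
MTBF = 1 / λ_sys = 9700 h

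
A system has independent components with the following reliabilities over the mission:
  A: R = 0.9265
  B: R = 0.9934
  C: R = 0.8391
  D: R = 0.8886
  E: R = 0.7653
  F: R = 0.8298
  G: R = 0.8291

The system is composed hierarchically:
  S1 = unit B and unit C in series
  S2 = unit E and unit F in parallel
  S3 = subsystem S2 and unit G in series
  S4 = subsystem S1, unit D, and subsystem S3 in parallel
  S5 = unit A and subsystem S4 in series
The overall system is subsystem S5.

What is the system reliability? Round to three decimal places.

0.923

Series (B and C): 0.99340 × 0.83910 = 0.83356
Parallel (E and F): 1 − (1 − 0.76530)(1 − 0.82980) = 0.96005
Series ([0.96005] and G): 0.96005 × 0.82910 = 0.79598
Parallel ([0.83356], D, and [0.79598]): 1 − (1 − 0.83356)(1 − 0.88860)(1 − 0.79598) = 0.99622
Series (A and [0.99622]): 0.92650 × 0.99622 = 0.923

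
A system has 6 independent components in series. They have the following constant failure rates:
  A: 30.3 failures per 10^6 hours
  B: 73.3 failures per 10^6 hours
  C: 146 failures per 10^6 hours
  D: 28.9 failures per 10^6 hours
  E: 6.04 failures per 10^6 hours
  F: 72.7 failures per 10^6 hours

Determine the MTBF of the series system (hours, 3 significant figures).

Series of exponential components: λ_sys = Σ λ_i
λ_sys = 0.0000303 + 0.0000733 + 0.000146 + 0.0000289 + 0.00000604 + 0.0000727 = 3.5724e-04 /h
MTBF = 1 / λ_sys = 2800 h

2800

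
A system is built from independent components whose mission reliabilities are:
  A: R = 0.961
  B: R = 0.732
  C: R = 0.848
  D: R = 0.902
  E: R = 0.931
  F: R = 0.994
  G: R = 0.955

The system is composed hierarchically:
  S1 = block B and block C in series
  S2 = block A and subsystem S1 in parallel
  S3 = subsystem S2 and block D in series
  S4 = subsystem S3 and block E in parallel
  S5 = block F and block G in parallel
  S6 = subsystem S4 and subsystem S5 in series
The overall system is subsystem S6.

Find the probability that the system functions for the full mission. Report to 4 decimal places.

0.9920

Series (B and C): 0.732000 × 0.848000 = 0.620736
Parallel (A and [0.620736]): 1 − (1 − 0.961000)(1 − 0.620736) = 0.985209
Series ([0.985209] and D): 0.985209 × 0.902000 = 0.888659
Parallel ([0.888659] and E): 1 − (1 − 0.888659)(1 − 0.931000) = 0.992317
Parallel (F and G): 1 − (1 − 0.994000)(1 − 0.955000) = 0.999730
Series ([0.992317] and [0.999730]): 0.992317 × 0.999730 = 0.9920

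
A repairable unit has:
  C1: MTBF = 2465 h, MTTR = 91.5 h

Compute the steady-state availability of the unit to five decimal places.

A(C1) = MTBF/(MTBF+MTTR) = 2465/(2465+91.5) = 0.96421

0.96421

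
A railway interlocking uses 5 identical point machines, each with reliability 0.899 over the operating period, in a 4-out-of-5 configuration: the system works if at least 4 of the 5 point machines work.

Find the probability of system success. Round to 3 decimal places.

R = Σ_{i=4}^{5} C(5,i) p^i (1−p)^{5−i} with p = 0.899
C(5,4)·0.899^4·0.101^1 = 0.32986
C(5,5)·0.899^5·0.101^0 = 0.58722
Sum = 0.917

0.917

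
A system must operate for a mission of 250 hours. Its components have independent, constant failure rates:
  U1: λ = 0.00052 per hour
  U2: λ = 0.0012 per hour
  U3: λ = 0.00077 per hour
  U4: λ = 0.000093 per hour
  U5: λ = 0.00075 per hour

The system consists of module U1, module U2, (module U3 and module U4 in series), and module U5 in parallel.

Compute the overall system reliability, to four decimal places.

0.9990

R(U1) = exp(−0.00052 × 250) = 0.878095
R(U2) = exp(−0.0012 × 250) = 0.740818
R(U3) = exp(−0.00077 × 250) = 0.824894
R(U4) = exp(−0.000093 × 250) = 0.977018
R(U5) = exp(−0.00075 × 250) = 0.829029
Series (U3 and U4): 0.824894 × 0.977018 = 0.805936
Parallel (U1, U2, [0.805936], and U5): 1 − (1 − 0.878095)(1 − 0.740818)(1 − 0.805936)(1 − 0.829029) = 0.9990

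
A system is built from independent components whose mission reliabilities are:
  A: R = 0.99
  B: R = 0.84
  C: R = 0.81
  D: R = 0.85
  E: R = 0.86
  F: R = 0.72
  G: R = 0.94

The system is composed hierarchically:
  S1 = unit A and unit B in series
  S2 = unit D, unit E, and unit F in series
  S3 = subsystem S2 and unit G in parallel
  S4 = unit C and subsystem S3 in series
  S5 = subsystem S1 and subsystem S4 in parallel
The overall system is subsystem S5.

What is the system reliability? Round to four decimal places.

Series (A and B): 0.990000 × 0.840000 = 0.831600
Series (D, E, and F): 0.850000 × 0.860000 × 0.720000 = 0.526320
Parallel ([0.526320] and G): 1 − (1 − 0.526320)(1 − 0.940000) = 0.971579
Series (C and [0.971579]): 0.810000 × 0.971579 = 0.786979
Parallel ([0.831600] and [0.786979]): 1 − (1 − 0.831600)(1 − 0.786979) = 0.9641

0.9641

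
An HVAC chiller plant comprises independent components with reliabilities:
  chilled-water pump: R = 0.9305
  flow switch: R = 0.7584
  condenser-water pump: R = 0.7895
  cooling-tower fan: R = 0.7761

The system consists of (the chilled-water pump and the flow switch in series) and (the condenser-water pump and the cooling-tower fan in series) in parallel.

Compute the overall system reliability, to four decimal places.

Series (chilled-water pump and flow switch): 0.930500 × 0.758400 = 0.705691
Series (condenser-water pump and cooling-tower fan): 0.789500 × 0.776100 = 0.612731
Parallel ([0.705691] and [0.612731]): 1 − (1 − 0.705691)(1 − 0.612731) = 0.8860

0.8860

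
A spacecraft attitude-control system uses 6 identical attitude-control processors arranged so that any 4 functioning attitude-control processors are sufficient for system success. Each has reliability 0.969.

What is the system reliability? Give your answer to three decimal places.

0.999

R = Σ_{i=4}^{6} C(6,i) p^i (1−p)^{6−i} with p = 0.969
C(6,4)·0.969^4·0.031^2 = 0.01271
C(6,5)·0.969^5·0.031^1 = 0.15890
C(6,6)·0.969^6·0.031^0 = 0.82783
Sum = 0.999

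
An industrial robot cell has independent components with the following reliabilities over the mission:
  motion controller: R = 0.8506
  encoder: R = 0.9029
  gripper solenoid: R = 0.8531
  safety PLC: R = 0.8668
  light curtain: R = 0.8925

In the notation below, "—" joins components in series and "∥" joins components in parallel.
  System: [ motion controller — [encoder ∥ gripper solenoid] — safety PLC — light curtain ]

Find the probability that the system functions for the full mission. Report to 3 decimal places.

0.649

Parallel (encoder and gripper solenoid): 1 − (1 − 0.90290)(1 − 0.85310) = 0.98574
Series (motion controller, [0.98574], safety PLC, and light curtain): 0.85060 × 0.98574 × 0.86680 × 0.89250 = 0.649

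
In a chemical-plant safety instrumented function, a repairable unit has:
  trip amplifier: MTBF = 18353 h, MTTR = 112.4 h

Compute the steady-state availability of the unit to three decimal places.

0.994

A(trip amplifier) = MTBF/(MTBF+MTTR) = 18353/(18353+112.4) = 0.994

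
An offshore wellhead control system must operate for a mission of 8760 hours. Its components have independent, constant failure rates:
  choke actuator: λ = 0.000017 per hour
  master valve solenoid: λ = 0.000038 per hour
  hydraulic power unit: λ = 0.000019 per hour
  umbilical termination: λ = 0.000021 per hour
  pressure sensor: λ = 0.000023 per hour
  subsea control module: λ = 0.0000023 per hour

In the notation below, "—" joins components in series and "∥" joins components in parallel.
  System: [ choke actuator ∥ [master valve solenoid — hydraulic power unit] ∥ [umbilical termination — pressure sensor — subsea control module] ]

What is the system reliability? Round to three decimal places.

0.982

R(choke actuator) = exp(−0.000017 × 8760) = 0.86164
R(master valve solenoid) = exp(−0.000038 × 8760) = 0.71686
R(hydraulic power unit) = exp(−0.000019 × 8760) = 0.84667
R(umbilical termination) = exp(−0.000021 × 8760) = 0.83197
R(pressure sensor) = exp(−0.000023 × 8760) = 0.81752
R(subsea control module) = exp(−0.0000023 × 8760) = 0.98005
Series (master valve solenoid and hydraulic power unit): 0.71686 × 0.84667 = 0.60694
Series (umbilical termination, pressure sensor, and subsea control module): 0.83197 × 0.81752 × 0.98005 = 0.66658
Parallel (choke actuator, [0.60694], and [0.66658]): 1 − (1 − 0.86164)(1 − 0.60694)(1 − 0.66658) = 0.982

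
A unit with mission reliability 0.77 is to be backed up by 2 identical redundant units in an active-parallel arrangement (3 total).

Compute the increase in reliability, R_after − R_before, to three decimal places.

R_before = 0.77
R_after = 1 − (1 − 0.77)^3 = 0.988
ΔR = 0.988 − 0.77 = 0.218

0.218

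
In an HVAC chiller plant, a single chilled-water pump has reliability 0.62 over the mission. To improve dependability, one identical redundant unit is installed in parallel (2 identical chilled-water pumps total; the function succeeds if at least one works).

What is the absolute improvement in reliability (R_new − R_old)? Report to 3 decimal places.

R_before = 0.62
R_after = 1 − (1 − 0.62)^2 = 0.856
ΔR = 0.856 − 0.62 = 0.236

0.236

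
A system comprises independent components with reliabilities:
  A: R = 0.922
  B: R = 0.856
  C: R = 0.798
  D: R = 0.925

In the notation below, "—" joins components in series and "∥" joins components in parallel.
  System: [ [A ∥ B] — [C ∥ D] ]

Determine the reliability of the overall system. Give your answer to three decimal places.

Parallel (A and B): 1 − (1 − 0.92200)(1 − 0.85600) = 0.98877
Parallel (C and D): 1 − (1 − 0.79800)(1 − 0.92500) = 0.98485
Series ([0.98877] and [0.98485]): 0.98877 × 0.98485 = 0.974

0.974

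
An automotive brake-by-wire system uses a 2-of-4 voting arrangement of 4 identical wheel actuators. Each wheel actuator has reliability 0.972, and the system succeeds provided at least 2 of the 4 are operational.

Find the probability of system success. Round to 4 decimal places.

0.9999

R = Σ_{i=2}^{4} C(4,i) p^i (1−p)^{4−i} with p = 0.972
C(4,2)·0.972^2·0.028^2 = 0.004444
C(4,3)·0.972^3·0.028^1 = 0.102853
C(4,4)·0.972^4·0.028^0 = 0.892617
Sum = 0.9999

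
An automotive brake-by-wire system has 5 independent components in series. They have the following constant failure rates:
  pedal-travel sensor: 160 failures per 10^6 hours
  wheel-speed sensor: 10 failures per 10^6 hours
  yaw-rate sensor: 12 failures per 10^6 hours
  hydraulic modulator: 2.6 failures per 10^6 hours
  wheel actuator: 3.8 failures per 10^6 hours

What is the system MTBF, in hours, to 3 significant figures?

Series of exponential components: λ_sys = Σ λ_i
λ_sys = 0.00016 + 0.000010 + 0.000012 + 0.0000026 + 0.0000038 = 1.8840e-04 /h
MTBF = 1 / λ_sys = 5310 h

5310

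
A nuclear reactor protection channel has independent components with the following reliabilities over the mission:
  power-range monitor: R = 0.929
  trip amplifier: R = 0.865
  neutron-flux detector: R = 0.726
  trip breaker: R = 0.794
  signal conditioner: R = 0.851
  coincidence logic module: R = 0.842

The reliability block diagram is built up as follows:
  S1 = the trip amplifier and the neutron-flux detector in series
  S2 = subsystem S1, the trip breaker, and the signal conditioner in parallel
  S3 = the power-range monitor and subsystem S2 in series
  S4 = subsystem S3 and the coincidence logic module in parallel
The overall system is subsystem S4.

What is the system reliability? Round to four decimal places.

0.9871

Series (trip amplifier and neutron-flux detector): 0.865000 × 0.726000 = 0.627990
Parallel ([0.627990], trip breaker, and signal conditioner): 1 − (1 − 0.627990)(1 − 0.794000)(1 − 0.851000) = 0.988582
Series (power-range monitor and [0.988582]): 0.929000 × 0.988582 = 0.918393
Parallel ([0.918393] and coincidence logic module): 1 − (1 − 0.918393)(1 − 0.842000) = 0.9871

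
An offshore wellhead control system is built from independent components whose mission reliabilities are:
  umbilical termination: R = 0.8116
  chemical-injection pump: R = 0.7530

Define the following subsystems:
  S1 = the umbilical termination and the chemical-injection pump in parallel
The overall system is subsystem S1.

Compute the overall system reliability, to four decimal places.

Parallel (umbilical termination and chemical-injection pump): 1 − (1 − 0.811600)(1 − 0.753000) = 0.9535

0.9535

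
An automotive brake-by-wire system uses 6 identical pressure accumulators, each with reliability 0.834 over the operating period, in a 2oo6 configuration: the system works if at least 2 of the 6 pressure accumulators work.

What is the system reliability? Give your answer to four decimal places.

0.9993

R = Σ_{i=2}^{6} C(6,i) p^i (1−p)^{6−i} with p = 0.834
C(6,2)·0.834^2·0.166^4 = 0.007922
C(6,3)·0.834^3·0.166^3 = 0.053070
C(6,4)·0.834^4·0.166^2 = 0.199973
C(6,5)·0.834^5·0.166^1 = 0.401874
C(6,6)·0.834^6·0.166^0 = 0.336509
Sum = 0.9993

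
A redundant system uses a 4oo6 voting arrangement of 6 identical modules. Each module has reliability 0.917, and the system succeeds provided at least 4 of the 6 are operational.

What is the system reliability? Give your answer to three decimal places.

0.991

R = Σ_{i=4}^{6} C(6,i) p^i (1−p)^{6−i} with p = 0.917
C(6,4)·0.917^4·0.083^2 = 0.07307
C(6,5)·0.917^5·0.083^1 = 0.32291
C(6,6)·0.917^6·0.083^0 = 0.59459
Sum = 0.991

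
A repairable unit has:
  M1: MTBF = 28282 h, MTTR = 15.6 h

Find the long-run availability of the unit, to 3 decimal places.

0.999

A(M1) = MTBF/(MTBF+MTTR) = 28282/(28282+15.6) = 0.999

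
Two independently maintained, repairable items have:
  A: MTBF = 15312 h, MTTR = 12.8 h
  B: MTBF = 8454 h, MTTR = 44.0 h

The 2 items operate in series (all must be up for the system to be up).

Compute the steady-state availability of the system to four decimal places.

0.9940

A(A) = MTBF/(MTBF+MTTR) = 15312/(15312+12.8) = 0.999165
A(B) = MTBF/(MTBF+MTTR) = 8454/(8454+44.0) = 0.994822
Series availability: 0.999165 × 0.994822 = 0.9940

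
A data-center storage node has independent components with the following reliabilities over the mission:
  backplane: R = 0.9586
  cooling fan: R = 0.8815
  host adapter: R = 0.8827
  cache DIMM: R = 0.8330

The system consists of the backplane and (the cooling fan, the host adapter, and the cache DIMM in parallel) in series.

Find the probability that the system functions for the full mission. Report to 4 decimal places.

0.9564

Parallel (cooling fan, host adapter, and cache DIMM): 1 − (1 − 0.881500)(1 − 0.882700)(1 − 0.833000) = 0.997679
Series (backplane and [0.997679]): 0.958600 × 0.997679 = 0.9564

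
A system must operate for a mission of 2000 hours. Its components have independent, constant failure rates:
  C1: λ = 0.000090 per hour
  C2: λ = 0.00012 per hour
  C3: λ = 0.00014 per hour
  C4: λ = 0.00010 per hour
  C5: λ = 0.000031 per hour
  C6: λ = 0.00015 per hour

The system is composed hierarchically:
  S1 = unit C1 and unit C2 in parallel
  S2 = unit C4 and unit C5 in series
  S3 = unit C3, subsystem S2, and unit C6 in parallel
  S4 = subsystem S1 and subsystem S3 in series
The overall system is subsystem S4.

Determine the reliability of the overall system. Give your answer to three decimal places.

0.951

R(C1) = exp(−0.000090 × 2000) = 0.83527
R(C2) = exp(−0.00012 × 2000) = 0.78663
R(C3) = exp(−0.00014 × 2000) = 0.75578
R(C4) = exp(−0.00010 × 2000) = 0.81873
R(C5) = exp(−0.000031 × 2000) = 0.93988
R(C6) = exp(−0.00015 × 2000) = 0.74082
Parallel (C1 and C2): 1 − (1 − 0.83527)(1 − 0.78663) = 0.96485
Series (C4 and C5): 0.81873 × 0.93988 = 0.76951
Parallel (C3, [0.76951], and C6): 1 − (1 − 0.75578)(1 − 0.76951)(1 − 0.74082) = 0.98541
Series ([0.96485] and [0.98541]): 0.96485 × 0.98541 = 0.951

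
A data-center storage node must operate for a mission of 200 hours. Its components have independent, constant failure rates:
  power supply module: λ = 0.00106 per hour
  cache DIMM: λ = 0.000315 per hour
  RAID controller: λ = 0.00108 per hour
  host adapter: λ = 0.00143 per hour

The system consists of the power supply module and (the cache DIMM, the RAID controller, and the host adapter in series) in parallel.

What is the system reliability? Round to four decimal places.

R(power supply module) = exp(−0.00106 × 200) = 0.808965
R(cache DIMM) = exp(−0.000315 × 200) = 0.938943
R(RAID controller) = exp(−0.00108 × 200) = 0.805735
R(host adapter) = exp(−0.00143 × 200) = 0.751263
Series (cache DIMM, RAID controller, and host adapter): 0.938943 × 0.805735 × 0.751263 = 0.568360
Parallel (power supply module and [0.568360]): 1 − (1 − 0.808965)(1 − 0.568360) = 0.9175

0.9175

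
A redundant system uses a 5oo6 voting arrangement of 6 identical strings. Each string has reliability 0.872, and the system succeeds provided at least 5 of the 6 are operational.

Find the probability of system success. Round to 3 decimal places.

0.827

R = Σ_{i=5}^{6} C(6,i) p^i (1−p)^{6−i} with p = 0.872
C(6,5)·0.872^5·0.128^1 = 0.38721
C(6,6)·0.872^6·0.128^0 = 0.43964
Sum = 0.827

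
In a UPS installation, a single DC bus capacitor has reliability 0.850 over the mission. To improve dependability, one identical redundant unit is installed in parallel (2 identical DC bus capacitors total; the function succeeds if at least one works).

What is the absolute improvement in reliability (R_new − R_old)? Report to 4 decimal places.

R_before = 0.850
R_after = 1 − (1 − 0.850)^2 = 0.9775
ΔR = 0.9775 − 0.850 = 0.1275

0.1275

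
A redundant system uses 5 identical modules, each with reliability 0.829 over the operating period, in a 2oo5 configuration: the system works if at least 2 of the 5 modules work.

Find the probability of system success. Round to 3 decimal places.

0.996

R = Σ_{i=2}^{5} C(5,i) p^i (1−p)^{5−i} with p = 0.829
C(5,2)·0.829^2·0.171^3 = 0.03436
C(5,3)·0.829^3·0.171^2 = 0.16659
C(5,4)·0.829^4·0.171^1 = 0.40382
C(5,5)·0.829^5·0.171^0 = 0.39154
Sum = 0.996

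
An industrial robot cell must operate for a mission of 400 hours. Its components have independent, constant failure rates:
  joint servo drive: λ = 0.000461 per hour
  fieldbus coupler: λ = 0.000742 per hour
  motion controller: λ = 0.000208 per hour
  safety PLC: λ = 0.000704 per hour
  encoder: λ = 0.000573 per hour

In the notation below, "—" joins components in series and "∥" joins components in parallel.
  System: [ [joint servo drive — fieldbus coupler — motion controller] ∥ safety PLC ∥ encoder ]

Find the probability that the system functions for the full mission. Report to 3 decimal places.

0.978

R(joint servo drive) = exp(−0.000461 × 400) = 0.83160
R(fieldbus coupler) = exp(−0.000742 × 400) = 0.74319
R(motion controller) = exp(−0.000208 × 400) = 0.92017
R(safety PLC) = exp(−0.000704 × 400) = 0.75458
R(encoder) = exp(−0.000573 × 400) = 0.79517
Series (joint servo drive, fieldbus coupler, and motion controller): 0.83160 × 0.74319 × 0.92017 = 0.56870
Parallel ([0.56870], safety PLC, and encoder): 1 − (1 − 0.56870)(1 − 0.75458)(1 − 0.79517) = 0.978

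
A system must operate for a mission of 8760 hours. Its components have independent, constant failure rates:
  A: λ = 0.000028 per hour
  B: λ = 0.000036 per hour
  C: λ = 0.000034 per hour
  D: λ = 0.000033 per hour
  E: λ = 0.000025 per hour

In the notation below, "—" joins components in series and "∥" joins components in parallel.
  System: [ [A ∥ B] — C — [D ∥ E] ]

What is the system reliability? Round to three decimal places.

R(A) = exp(−0.000028 × 8760) = 0.78249
R(B) = exp(−0.000036 × 8760) = 0.72953
R(C) = exp(−0.000034 × 8760) = 0.74242
R(D) = exp(−0.000033 × 8760) = 0.74895
R(E) = exp(−0.000025 × 8760) = 0.80332
Parallel (A and B): 1 − (1 − 0.78249)(1 − 0.72953) = 0.94117
Parallel (D and E): 1 − (1 − 0.74895)(1 − 0.80332) = 0.95062
Series ([0.94117], C, and [0.95062]): 0.94117 × 0.74242 × 0.95062 = 0.664

0.664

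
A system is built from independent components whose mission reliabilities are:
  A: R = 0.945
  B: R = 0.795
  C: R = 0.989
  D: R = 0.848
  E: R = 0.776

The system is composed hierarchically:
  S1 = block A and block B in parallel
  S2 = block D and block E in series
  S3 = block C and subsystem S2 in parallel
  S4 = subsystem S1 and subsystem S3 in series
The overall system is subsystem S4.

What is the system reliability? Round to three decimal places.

0.985

Parallel (A and B): 1 − (1 − 0.94500)(1 − 0.79500) = 0.98873
Series (D and E): 0.84800 × 0.77600 = 0.65805
Parallel (C and [0.65805]): 1 − (1 − 0.98900)(1 − 0.65805) = 0.99624
Series ([0.98873] and [0.99624]): 0.98873 × 0.99624 = 0.985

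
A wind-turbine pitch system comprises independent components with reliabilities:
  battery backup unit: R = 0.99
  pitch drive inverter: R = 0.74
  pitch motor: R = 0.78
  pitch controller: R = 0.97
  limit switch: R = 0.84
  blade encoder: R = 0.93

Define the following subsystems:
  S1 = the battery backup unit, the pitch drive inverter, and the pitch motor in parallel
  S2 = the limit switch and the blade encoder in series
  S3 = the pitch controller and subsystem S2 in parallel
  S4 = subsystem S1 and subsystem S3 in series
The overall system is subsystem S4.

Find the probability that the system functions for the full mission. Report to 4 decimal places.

0.9929

Parallel (battery backup unit, pitch drive inverter, and pitch motor): 1 − (1 − 0.990000)(1 − 0.740000)(1 − 0.780000) = 0.999428
Series (limit switch and blade encoder): 0.840000 × 0.930000 = 0.781200
Parallel (pitch controller and [0.781200]): 1 − (1 − 0.970000)(1 − 0.781200) = 0.993436
Series ([0.999428] and [0.993436]): 0.999428 × 0.993436 = 0.9929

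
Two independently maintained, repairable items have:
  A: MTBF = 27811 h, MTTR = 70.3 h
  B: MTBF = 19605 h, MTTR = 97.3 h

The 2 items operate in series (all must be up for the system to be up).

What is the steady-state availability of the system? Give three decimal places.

0.993

A(A) = MTBF/(MTBF+MTTR) = 27811/(27811+70.3) = 0.997479
A(B) = MTBF/(MTBF+MTTR) = 19605/(19605+97.3) = 0.995061
Series availability: 0.997479 × 0.995061 = 0.993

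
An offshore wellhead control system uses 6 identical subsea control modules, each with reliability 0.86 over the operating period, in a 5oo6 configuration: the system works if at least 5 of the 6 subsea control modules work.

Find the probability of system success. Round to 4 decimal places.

0.7997

R = Σ_{i=5}^{6} C(6,i) p^i (1−p)^{6−i} with p = 0.86
C(6,5)·0.86^5·0.14^1 = 0.395159
C(6,6)·0.86^6·0.14^0 = 0.404567
Sum = 0.7997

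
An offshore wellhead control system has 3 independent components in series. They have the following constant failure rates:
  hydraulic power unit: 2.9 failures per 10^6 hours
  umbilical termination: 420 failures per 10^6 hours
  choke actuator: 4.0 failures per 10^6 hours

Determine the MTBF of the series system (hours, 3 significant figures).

Series of exponential components: λ_sys = Σ λ_i
λ_sys = 0.0000029 + 0.00042 + 0.0000040 = 4.2690e-04 /h
MTBF = 1 / λ_sys = 2340 h

2340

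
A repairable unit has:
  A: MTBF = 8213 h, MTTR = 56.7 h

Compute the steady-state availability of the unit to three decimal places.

A(A) = MTBF/(MTBF+MTTR) = 8213/(8213+56.7) = 0.993

0.993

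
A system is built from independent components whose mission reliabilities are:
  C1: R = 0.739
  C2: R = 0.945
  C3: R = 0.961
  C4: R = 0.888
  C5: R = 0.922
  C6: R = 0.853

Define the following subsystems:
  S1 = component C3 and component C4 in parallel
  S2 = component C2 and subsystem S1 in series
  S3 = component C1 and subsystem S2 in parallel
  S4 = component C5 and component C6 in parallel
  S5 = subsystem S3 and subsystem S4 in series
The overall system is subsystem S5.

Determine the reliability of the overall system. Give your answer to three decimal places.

0.973

Parallel (C3 and C4): 1 − (1 − 0.96100)(1 − 0.88800) = 0.99563
Series (C2 and [0.99563]): 0.94500 × 0.99563 = 0.94087
Parallel (C1 and [0.94087]): 1 − (1 − 0.73900)(1 − 0.94087) = 0.98457
Parallel (C5 and C6): 1 − (1 − 0.92200)(1 − 0.85300) = 0.98853
Series ([0.98457] and [0.98853]): 0.98457 × 0.98853 = 0.973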